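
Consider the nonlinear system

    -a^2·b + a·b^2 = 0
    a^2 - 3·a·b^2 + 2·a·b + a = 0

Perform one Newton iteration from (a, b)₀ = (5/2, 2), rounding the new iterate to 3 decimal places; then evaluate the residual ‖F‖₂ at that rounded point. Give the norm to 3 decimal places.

3.136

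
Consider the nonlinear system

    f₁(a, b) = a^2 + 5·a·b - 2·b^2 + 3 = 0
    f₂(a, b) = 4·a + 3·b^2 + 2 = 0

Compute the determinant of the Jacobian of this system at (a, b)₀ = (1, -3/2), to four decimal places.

5.5000

J = [[2·a + 5·b, 5·a - 4·b], [4, 6·b]].
At the point, J = [[-5.5000, 11.0000], [4.0000, -9.0000]].
det J = 5.5000.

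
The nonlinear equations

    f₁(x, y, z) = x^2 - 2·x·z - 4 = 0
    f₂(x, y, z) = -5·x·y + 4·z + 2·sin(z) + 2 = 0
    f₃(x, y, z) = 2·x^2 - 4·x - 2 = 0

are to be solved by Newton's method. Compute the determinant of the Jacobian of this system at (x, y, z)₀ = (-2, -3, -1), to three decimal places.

480.000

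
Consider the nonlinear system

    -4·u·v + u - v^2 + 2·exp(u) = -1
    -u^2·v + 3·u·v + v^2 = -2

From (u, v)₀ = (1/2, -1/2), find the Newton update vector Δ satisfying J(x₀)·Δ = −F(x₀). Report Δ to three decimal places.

At (1/2, -1/2): F = (5.54744, 1.625).
Jacobian J = [[-4·v + 2·exp(u) + 1, -4·u - 2·v], [-2·u·v + 3·v, -u^2 + 3·u + 2·v]].
At the point, J = [[6.29744, -1.000], [-1.000, 0.250]] (det J = 0.57436).
Solving J·Δ = −F gives Δ = (-5.244, -27.475).

(-5.244, -27.475)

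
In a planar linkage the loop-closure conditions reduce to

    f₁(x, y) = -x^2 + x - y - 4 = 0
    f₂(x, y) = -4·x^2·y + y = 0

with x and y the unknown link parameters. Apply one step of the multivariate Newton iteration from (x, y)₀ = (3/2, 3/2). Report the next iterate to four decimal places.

At (3/2, 3/2): F = (-6.2500, -12.0000).
Jacobian J = [[-2·x + 1, -1], [-8·x·y, -4·x^2 + 1]].
At the point, J = [[-2.0000, -1.0000], [-18.0000, -8.0000]] (det J = -2.0000).
Solving J·Δ = −F gives Δ = (19.0000, -44.2500).
Then the next iterate is (x, y)₁ = (20.5000, -42.7500).

(20.5000, -42.7500)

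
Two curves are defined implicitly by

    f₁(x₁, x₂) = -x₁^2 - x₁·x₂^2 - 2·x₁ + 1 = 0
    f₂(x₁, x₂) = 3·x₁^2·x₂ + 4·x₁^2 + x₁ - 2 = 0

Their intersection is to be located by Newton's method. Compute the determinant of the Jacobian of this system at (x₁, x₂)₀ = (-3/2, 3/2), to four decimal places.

101.8125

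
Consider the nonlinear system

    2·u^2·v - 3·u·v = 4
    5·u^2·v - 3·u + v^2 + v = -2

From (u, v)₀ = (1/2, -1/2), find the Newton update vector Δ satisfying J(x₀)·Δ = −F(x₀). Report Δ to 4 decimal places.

(-0.9744, -3.9872)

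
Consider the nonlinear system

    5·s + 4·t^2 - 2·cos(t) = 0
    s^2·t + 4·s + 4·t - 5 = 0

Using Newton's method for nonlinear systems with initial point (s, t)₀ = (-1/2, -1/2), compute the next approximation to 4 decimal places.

At (-1/2, -1/2): F = (-3.255165, -9.1250).
Jacobian J = [[5, 8·t + 2·sin(t)], [2·s·t + 4, s^2 + 4]].
At the point, J = [[5.0000, -4.958851], [4.5000, 4.2500]] (det J = 43.564830).
Solving J·Δ = −F gives Δ = (1.3562, 0.7110).
Then the next iterate is (s, t)₁ = (0.8562, 0.2110).

(0.8562, 0.2110)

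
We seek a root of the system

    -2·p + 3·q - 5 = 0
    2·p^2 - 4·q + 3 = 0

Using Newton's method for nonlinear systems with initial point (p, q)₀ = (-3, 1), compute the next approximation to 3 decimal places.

(-1.477, 0.682)

At (-3, 1): F = (4.000, 17.000).
Jacobian J = [[-2, 3], [4·p, -4]].
At the point, J = [[-2.000, 3.000], [-12.000, -4.000]] (det J = 44.000).
Solving J·Δ = −F gives Δ = (1.523, -0.318).
Then the next iterate is (p, q)₁ = (-1.477, 0.682).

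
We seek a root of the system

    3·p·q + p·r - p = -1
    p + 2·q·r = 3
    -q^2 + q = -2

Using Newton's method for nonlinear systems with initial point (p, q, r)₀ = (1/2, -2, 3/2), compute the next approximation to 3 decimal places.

(0.256, -1.200, -0.086)

At (1/2, -2, 3/2): F = (-1.750, -8.500, -4.000).
Jacobian J = [[3·q + r - 1, 3·p, p], [1, 2·r, 2·q], [0, -2·q + 1, 0]].
At the point, J = [[-5.500, 1.500, 0.500], [1.000, 3.000, -4.000], [0.000, 5.000, 0.000]] (det J = -107.500).
Solving J·Δ = −F gives Δ = (-0.244, 0.800, -1.586).
Then the next iterate is (p, q, r)₁ = (0.256, -1.200, -0.086).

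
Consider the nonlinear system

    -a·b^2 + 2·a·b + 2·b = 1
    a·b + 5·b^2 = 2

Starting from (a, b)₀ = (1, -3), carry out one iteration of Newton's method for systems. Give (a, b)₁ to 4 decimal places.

(0.4882, -1.5677)

At (1, -3): F = (-22.0000, 40.0000).
Jacobian J = [[-b^2 + 2·b, -2·a·b + 2·a + 2], [b, a + 10·b]].
At the point, J = [[-15.0000, 10.0000], [-3.0000, -29.0000]] (det J = 465.0000).
Solving J·Δ = −F gives Δ = (-0.5118, 1.4323).
Then the next iterate is (a, b)₁ = (0.4882, -1.5677).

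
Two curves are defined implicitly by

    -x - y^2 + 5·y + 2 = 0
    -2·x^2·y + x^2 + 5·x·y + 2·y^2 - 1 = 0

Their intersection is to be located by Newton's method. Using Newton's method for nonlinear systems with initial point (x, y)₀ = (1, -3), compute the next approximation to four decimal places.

At (1, -3): F = (-23.0000, 9.0000).
Jacobian J = [[-1, -2·y + 5], [-4·x·y + 2·x + 5·y, -2·x^2 + 5·x + 4·y]].
At the point, J = [[-1.0000, 11.0000], [-1.0000, -9.0000]] (det J = 20.0000).
Solving J·Δ = −F gives Δ = (-5.4000, 1.6000).
Then the next iterate is (x, y)₁ = (-4.4000, -1.4000).

(-4.4000, -1.4000)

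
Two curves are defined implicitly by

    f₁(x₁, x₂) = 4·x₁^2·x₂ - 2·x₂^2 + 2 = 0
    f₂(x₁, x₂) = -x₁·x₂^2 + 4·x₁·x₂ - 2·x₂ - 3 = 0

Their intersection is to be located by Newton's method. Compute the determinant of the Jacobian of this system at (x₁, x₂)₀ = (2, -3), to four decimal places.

J = [[8·x₁·x₂, 4·x₁^2 - 4·x₂], [-x₂^2 + 4·x₂, -2·x₁·x₂ + 4·x₁ - 2]].
At the point, J = [[-48.0000, 28.0000], [-21.0000, 18.0000]].
det J = -276.0000.

-276.0000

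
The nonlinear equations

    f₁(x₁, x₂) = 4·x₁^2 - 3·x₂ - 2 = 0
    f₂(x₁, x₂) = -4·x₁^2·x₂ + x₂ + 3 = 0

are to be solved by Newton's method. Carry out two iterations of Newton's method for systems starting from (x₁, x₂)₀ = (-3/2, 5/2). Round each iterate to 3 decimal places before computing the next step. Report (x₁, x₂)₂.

At (-3/2, 5/2): F = (-0.500, -17.000).
Jacobian J = [[8·x₁, -3], [-8·x₁·x₂, -4·x₁^2 + 1]].
At the point, J = [[-12.000, -3.000], [30.000, -8.000]] (det J = 186.000).
Solving J·Δ = −F gives Δ = (0.253, -1.177).
Then the next iterate is (x₁, x₂)₁ = (-1.247, 1.323).
Round to (-1.247, 1.323) and repeat: F = (0.25104, -3.90611), J = [[-9.976, -3.000], [13.19825, -5.22004]].
Δ = (0.142, -0.389), so (x₁, x₂)₂ = (-1.105, 0.934).

(-1.105, 0.934)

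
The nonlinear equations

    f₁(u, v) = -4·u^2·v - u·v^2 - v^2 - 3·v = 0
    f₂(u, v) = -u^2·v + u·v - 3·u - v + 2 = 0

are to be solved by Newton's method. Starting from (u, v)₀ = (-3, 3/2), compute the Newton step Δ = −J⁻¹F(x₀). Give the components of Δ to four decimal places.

At (-3, 3/2): F = (-54.0000, -8.5000).
Jacobian J = [[-8·u·v - v^2, -4·u^2 - 2·u·v - 2·v - 3], [-2·u·v + v - 3, -u^2 + u - 1]].
At the point, J = [[33.7500, -33.0000], [7.5000, -13.0000]] (det J = -191.2500).
Solving J·Δ = −F gives Δ = (2.2039, 0.6176).

(2.2039, 0.6176)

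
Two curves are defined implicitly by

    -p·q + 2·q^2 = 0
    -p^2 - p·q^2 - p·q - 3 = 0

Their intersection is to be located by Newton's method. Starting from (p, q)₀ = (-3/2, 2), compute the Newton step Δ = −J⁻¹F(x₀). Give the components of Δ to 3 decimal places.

(-3.472, -1.889)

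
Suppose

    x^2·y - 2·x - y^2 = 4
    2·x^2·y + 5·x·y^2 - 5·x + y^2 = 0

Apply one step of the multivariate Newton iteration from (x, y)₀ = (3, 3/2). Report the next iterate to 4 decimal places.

At (3, 3/2): F = (1.2500, 48.0000).
Jacobian J = [[2·x·y - 2, x^2 - 2·y], [4·x·y + 5·y^2 - 5, 2·x^2 + 10·x·y + 2·y]].
At the point, J = [[7.0000, 6.0000], [24.2500, 66.0000]] (det J = 316.5000).
Solving J·Δ = −F gives Δ = (0.6493, -0.9658).
Then the next iterate is (x, y)₁ = (3.6493, 0.5342).

(3.6493, 0.5342)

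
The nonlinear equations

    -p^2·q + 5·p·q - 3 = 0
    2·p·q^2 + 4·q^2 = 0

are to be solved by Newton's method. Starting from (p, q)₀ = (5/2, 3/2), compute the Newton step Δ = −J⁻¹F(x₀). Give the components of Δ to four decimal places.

(1.6200, -1.0200)

At (5/2, 3/2): F = (6.3750, 20.2500).
Jacobian J = [[-2·p·q + 5·q, -p^2 + 5·p], [2·q^2, 4·p·q + 8·q]].
At the point, J = [[0.0000, 6.2500], [4.5000, 27.0000]] (det J = -28.1250).
Solving J·Δ = −F gives Δ = (1.6200, -1.0200).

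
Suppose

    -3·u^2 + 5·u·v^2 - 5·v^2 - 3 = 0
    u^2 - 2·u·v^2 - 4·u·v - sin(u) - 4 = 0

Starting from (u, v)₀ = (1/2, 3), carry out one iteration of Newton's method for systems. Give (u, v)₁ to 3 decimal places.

At (1/2, 3): F = (-26.250, -19.22943).
Jacobian J = [[-6·u + 5·v^2, 10·u·v - 10·v], [2·u - 2·v^2 - 4·v - cos(u), -4·u·v - 4·u]].
At the point, J = [[42.000, -15.000], [-29.87758, -8.000]] (det J = -784.16374).
Solving J·Δ = −F gives Δ = (-0.100, -2.030).
Then the next iterate is (u, v)₁ = (0.400, 0.970).

(0.400, 0.970)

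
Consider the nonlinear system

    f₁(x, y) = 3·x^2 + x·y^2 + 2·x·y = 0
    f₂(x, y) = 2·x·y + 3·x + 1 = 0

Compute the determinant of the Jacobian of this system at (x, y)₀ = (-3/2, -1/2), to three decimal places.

J = [[6·x + y^2 + 2·y, 2·x·y + 2·x], [2·y + 3, 2·x]].
At the point, J = [[-9.750, -1.500], [2.000, -3.000]].
det J = 32.250.

32.250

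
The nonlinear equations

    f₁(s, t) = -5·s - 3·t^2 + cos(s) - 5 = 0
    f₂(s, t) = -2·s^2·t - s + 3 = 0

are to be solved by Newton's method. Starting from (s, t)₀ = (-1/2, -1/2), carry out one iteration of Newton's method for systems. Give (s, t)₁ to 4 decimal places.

At (-1/2, -1/2): F = (-2.372417, 3.7500).
Jacobian J = [[-sin(s) - 5, -6·t], [-4·s·t - 1, -2·s^2]].
At the point, J = [[-4.520574, 3.0000], [-2.0000, -0.5000]] (det J = 8.260287).
Solving J·Δ = −F gives Δ = (1.2183, 2.6267).
Then the next iterate is (s, t)₁ = (0.7183, 2.1267).

(0.7183, 2.1267)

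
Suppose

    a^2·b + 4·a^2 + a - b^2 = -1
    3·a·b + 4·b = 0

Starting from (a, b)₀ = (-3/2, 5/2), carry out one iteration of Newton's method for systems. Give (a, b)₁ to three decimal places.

(-1.253, 3.703)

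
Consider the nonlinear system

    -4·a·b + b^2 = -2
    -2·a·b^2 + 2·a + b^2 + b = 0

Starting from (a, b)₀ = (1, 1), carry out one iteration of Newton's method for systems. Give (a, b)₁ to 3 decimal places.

At (1, 1): F = (-1.000, 2.000).
Jacobian J = [[-4·b, -4·a + 2·b], [-2·b^2 + 2, -4·a·b + 2·b + 1]].
At the point, J = [[-4.000, -2.000], [0.000, -1.000]] (det J = 4.000).
Solving J·Δ = −F gives Δ = (-1.250, 2.000).
Then the next iterate is (a, b)₁ = (-0.250, 3.000).

(-0.250, 3.000)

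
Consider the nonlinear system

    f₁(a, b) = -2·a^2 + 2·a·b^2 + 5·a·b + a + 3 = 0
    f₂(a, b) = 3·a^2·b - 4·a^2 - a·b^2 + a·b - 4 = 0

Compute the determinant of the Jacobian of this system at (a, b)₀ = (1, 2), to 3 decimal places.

J = [[-4·a + 2·b^2 + 5·b + 1, 4·a·b + 5·a], [6·a·b - 8·a - b^2 + b, 3·a^2 - 2·a·b + a]].
At the point, J = [[15.000, 13.000], [2.000, 0.000]].
det J = -26.000.

-26.000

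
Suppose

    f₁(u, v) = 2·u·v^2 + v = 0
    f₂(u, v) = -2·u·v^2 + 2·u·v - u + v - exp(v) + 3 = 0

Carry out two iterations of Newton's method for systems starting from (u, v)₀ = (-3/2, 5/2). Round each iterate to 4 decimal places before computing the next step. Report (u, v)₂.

At (-3/2, 5/2): F = (-16.2500, 6.067506).
Jacobian J = [[2·v^2, 4·u·v + 1], [-2·v^2 + 2·v - 1, -4·u·v + 2·u - exp(v) + 1]].
At the point, J = [[12.5000, -14.0000], [-8.5000, 0.817506]] (det J = -108.781175).
Solving J·Δ = −F gives Δ = (0.6588, -0.5725).
Then the next iterate is (u, v)₁ = (-0.8412, 1.9275).
Round to (-0.8412, 1.9275) and repeat: F = (-4.323047, 1.904113), J = [[7.430512, -5.485652], [-4.575512, -1.069056]].
Δ = (0.4560, -0.1704), so (u, v)₂ = (-0.3852, 1.7571).

(-0.3852, 1.7571)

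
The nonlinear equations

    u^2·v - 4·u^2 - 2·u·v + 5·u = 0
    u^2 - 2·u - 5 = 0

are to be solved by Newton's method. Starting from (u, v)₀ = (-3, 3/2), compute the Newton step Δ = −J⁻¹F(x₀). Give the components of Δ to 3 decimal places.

(1.250, 0.483)

At (-3, 3/2): F = (-28.500, 10.000).
Jacobian J = [[2·u·v - 8·u - 2·v + 5, u^2 - 2·u], [2·u - 2, 0]].
At the point, J = [[17.000, 15.000], [-8.000, 0.000]] (det J = 120.000).
Solving J·Δ = −F gives Δ = (1.250, 0.483).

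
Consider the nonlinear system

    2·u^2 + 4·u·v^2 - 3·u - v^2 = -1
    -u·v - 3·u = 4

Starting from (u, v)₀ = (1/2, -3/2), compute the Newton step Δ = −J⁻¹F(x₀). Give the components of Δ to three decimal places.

At (1/2, -3/2): F = (2.250, -4.750).
Jacobian J = [[4·u + 4·v^2 - 3, 8·u·v - 2·v], [-v - 3, -u]].
At the point, J = [[8.000, -3.000], [-1.500, -0.500]] (det J = -8.500).
Solving J·Δ = −F gives Δ = (-1.809, -4.074).

(-1.809, -4.074)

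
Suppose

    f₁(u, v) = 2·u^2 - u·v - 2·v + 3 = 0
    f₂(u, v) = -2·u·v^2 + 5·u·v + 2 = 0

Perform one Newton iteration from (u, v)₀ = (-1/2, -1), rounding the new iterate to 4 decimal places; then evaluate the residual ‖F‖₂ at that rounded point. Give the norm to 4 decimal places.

40.9472

At (-1/2, -1): F = (5.0000, 5.5000).
Jacobian J = [[4·u - v, -u - 2], [-2·v^2 + 5·v, -4·u·v + 5·u]].
At the point, J = [[-1.0000, -1.5000], [-7.0000, -4.5000]] (det J = -6.0000).
Solving J·Δ = −F gives Δ = (-2.3750, 4.9167).
Then the next iterate is (u, v)₁ = (-2.8750, 3.9167).
Re-evaluating at (-2.8750, 3.9167): F = (22.958362, 33.905536), so ‖F‖₂ = 40.9472.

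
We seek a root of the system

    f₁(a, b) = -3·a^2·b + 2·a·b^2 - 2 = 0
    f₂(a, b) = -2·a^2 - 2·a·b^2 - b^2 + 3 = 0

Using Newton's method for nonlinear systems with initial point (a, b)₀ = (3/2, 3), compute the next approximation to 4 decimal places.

(0.8665, 2.0710)

At (3/2, 3): F = (4.7500, -37.5000).
Jacobian J = [[-6·a·b + 2·b^2, -3·a^2 + 4·a·b], [-4·a - 2·b^2, -4·a·b - 2·b]].
At the point, J = [[-9.0000, 11.2500], [-24.0000, -24.0000]] (det J = 486.0000).
Solving J·Δ = −F gives Δ = (-0.6335, -0.9290).
Then the next iterate is (a, b)₁ = (0.8665, 2.0710).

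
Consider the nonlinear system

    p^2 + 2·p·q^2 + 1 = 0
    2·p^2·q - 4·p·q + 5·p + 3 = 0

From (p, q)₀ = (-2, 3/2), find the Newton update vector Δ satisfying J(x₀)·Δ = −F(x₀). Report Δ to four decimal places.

(0.9459, -0.2939)

At (-2, 3/2): F = (-4.0000, 17.0000).
Jacobian J = [[2·p + 2·q^2, 4·p·q], [4·p·q - 4·q + 5, 2·p^2 - 4·p]].
At the point, J = [[0.5000, -12.0000], [-13.0000, 16.0000]] (det J = -148.0000).
Solving J·Δ = −F gives Δ = (0.9459, -0.2939).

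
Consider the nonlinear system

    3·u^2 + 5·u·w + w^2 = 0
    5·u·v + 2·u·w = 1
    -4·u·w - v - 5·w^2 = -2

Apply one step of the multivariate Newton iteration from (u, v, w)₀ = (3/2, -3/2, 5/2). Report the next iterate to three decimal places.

(0.688, -0.680, 1.356)

At (3/2, -3/2, 5/2): F = (31.750, -4.750, -42.750).
Jacobian J = [[6·u + 5·w, 0, 5·u + 2·w], [5·v + 2·w, 5·u, 2·u], [-4·w, -1, -4·u - 10·w]].
At the point, J = [[21.500, 0.000, 12.500], [-2.500, 7.500, 3.000], [-10.000, -1.000, -31.000]] (det J = -3965.500).
Solving J·Δ = −F gives Δ = (-0.812, 0.820, -1.144).
Then the next iterate is (u, v, w)₁ = (0.688, -0.680, 1.356).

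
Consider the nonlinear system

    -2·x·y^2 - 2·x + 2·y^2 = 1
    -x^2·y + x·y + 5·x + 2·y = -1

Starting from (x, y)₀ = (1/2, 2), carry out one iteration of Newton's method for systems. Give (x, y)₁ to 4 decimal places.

At (1/2, 2): F = (2.0000, 8.0000).
Jacobian J = [[-2·y^2 - 2, -4·x·y + 4·y], [-2·x·y + y + 5, -x^2 + x + 2]].
At the point, J = [[-10.0000, 4.0000], [5.0000, 2.2500]] (det J = -42.5000).
Solving J·Δ = −F gives Δ = (-0.6471, -2.1176).
Then the next iterate is (x, y)₁ = (-0.1471, -0.1176).

(-0.1471, -0.1176)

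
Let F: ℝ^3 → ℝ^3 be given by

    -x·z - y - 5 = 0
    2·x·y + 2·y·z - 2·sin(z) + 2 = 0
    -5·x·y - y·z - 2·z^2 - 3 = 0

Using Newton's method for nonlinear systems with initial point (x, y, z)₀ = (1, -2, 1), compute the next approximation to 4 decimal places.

(-0.6486, -3.1957, -0.1557)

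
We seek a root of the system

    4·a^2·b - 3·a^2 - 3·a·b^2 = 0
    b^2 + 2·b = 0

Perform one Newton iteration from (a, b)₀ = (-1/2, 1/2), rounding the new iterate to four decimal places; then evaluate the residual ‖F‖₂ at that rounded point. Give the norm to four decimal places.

26.8091

At (-1/2, 1/2): F = (0.1250, 1.2500).
Jacobian J = [[8·a·b - 6·a - 3·b^2, 4·a^2 - 6·a·b], [0, 2·b + 2]].
At the point, J = [[0.2500, 2.5000], [0.0000, 3.0000]] (det J = 0.7500).
Solving J·Δ = −F gives Δ = (3.6667, -0.4167).
Then the next iterate is (a, b)₁ = (3.1667, 0.0833).
Re-evaluating at (3.1667, 0.0833): F = (-26.808561, 0.173539), so ‖F‖₂ = 26.8091.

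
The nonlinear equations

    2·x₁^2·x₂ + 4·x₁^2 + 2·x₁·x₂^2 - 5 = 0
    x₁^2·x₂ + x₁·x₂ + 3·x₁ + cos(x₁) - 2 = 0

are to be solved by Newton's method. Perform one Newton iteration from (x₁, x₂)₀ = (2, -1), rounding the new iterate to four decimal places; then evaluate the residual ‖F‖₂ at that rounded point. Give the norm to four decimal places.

At (2, -1): F = (7.0000, -2.416147).
Jacobian J = [[4·x₁·x₂ + 8·x₁ + 2·x₂^2, 2·x₁^2 + 4·x₁·x₂], [2·x₁·x₂ + x₂ - sin(x₁) + 3, x₁^2 + x₁]].
At the point, J = [[10.0000, 0.0000], [-2.909297, 6.0000]] (det J = 60.0000).
Solving J·Δ = −F gives Δ = (-0.7000, 0.0633).
Then the next iterate is (x₁, x₂)₁ = (1.3000, -0.9367).
Re-evaluating at (1.3000, -0.9367): F = (0.875212, -0.633234), so ‖F‖₂ = 1.0803.

1.0803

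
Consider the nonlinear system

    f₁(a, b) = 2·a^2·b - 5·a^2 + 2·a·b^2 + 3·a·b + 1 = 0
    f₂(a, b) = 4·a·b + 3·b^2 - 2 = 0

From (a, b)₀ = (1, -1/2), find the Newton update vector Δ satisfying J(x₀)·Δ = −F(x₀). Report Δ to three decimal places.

At (1, -1/2): F = (-6.000, -3.250).
Jacobian J = [[4·a·b - 10·a + 2·b^2 + 3·b, 2·a^2 + 4·a·b + 3·a], [4·b, 4·a + 6·b]].
At the point, J = [[-13.000, 3.000], [-2.000, 1.000]] (det J = -7.000).
Solving J·Δ = −F gives Δ = (0.536, 4.321).

(0.536, 4.321)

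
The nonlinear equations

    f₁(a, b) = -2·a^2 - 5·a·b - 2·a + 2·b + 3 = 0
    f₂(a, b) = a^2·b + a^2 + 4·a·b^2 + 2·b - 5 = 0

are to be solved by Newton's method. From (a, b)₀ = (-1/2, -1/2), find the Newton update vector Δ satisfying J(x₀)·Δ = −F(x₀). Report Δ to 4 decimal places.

At (-1/2, -1/2): F = (1.2500, -6.3750).
Jacobian J = [[-4·a - 5·b - 2, -5·a + 2], [2·a·b + 2·a + 4·b^2, a^2 + 8·a·b + 2]].
At the point, J = [[2.5000, 4.5000], [0.5000, 4.2500]] (det J = 8.3750).
Solving J·Δ = −F gives Δ = (-4.0597, 1.9776).

(-4.0597, 1.9776)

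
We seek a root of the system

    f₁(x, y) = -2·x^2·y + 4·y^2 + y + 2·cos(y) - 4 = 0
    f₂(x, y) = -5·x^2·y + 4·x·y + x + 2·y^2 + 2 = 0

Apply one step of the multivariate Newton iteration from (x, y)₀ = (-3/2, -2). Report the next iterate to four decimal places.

(-0.6414, -1.5552)

At (-3/2, -2): F = (18.167706, 43.0000).
Jacobian J = [[-4·x·y, -2·x^2 + 8·y - 2·sin(y) + 1], [-10·x·y + 4·y + 1, -5·x^2 + 4·x + 4·y]].
At the point, J = [[-12.0000, -17.681405], [-37.0000, -25.2500]] (det J = -351.211990).
Solving J·Δ = −F gives Δ = (0.8586, 0.4448).
Then the next iterate is (x, y)₁ = (-0.6414, -1.5552).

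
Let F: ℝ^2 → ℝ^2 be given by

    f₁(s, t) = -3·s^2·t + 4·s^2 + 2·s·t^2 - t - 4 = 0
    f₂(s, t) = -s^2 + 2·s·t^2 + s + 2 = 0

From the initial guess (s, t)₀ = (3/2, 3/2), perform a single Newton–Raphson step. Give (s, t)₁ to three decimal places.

At (3/2, 3/2): F = (0.125, 8.000).
Jacobian J = [[-6·s·t + 8·s + 2·t^2, -3·s^2 + 4·s·t - 1], [-2·s + 2·t^2 + 1, 4·s·t]].
At the point, J = [[3.000, 1.250], [2.500, 9.000]] (det J = 23.875).
Solving J·Δ = −F gives Δ = (0.372, -0.992).
Then the next iterate is (s, t)₁ = (1.872, 0.508).

(1.872, 0.508)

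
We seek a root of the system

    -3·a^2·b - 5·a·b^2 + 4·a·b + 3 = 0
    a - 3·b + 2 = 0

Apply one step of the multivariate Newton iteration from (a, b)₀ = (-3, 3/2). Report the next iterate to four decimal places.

At (-3, 3/2): F = (-21.7500, -5.5000).
Jacobian J = [[-6·a·b - 5·b^2 + 4·b, -3·a^2 - 10·a·b + 4·a], [1, -3]].
At the point, J = [[21.7500, 6.0000], [1.0000, -3.0000]] (det J = -71.2500).
Solving J·Δ = −F gives Δ = (1.3789, -1.3737).
Then the next iterate is (a, b)₁ = (-1.6211, 0.1263).

(-1.6211, 0.1263)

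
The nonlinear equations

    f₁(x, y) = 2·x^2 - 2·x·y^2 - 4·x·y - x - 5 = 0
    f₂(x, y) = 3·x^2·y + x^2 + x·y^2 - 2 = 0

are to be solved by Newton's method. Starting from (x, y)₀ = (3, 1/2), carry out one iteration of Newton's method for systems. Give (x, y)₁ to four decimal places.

At (3, 1/2): F = (2.5000, 21.2500).
Jacobian J = [[4·x - 2·y^2 - 4·y - 1, -4·x·y - 4·x], [6·x·y + 2·x + y^2, 3·x^2 + 2·x·y]].
At the point, J = [[8.5000, -18.0000], [15.2500, 30.0000]] (det J = 529.5000).
Solving J·Δ = −F gives Δ = (-0.8640, -0.2691).
Then the next iterate is (x, y)₁ = (2.1360, 0.2309).

(2.1360, 0.2309)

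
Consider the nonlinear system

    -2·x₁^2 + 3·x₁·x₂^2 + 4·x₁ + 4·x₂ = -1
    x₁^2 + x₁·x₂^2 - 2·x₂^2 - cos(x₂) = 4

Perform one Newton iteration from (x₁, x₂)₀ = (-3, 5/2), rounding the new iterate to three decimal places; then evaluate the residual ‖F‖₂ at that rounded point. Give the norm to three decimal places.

24.603

At (-3, 5/2): F = (-75.250, -25.44886).
Jacobian J = [[-4·x₁ + 3·x₂^2 + 4, 6·x₁·x₂ + 4], [2·x₁ + x₂^2, 2·x₁·x₂ - 4·x₂ + sin(x₂)]].
At the point, J = [[34.750, -41.000], [0.250, -24.40153]] (det J = -837.70309).
Solving J·Δ = −F gives Δ = (0.946, -1.033).
Then the next iterate is (x₁, x₂)₁ = (-2.054, 1.467).
Re-evaluating at (-2.054, 1.467): F = (-23.04700, -8.60926), so ‖F‖₂ = 24.603.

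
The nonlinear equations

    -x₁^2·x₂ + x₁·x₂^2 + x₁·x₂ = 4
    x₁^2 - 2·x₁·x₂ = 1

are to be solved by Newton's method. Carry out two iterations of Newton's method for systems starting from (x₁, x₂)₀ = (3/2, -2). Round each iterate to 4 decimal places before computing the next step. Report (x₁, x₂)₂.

(-0.1000, 2.0460)

At (3/2, -2): F = (3.5000, 7.2500).
Jacobian J = [[-2·x₁·x₂ + x₂^2 + x₂, -x₁^2 + 2·x₁·x₂ + x₁], [2·x₁ - 2·x₂, -2·x₁]].
At the point, J = [[8.0000, -6.7500], [7.0000, -3.0000]] (det J = 23.2500).
Solving J·Δ = −F gives Δ = (-1.6532, -1.4409).
Then the next iterate is (x₁, x₂)₁ = (-0.1532, -3.4409).
Round to (-0.1532, -3.4409) and repeat: F = (-5.205952, -2.030822), J = [[7.344601, 0.877622], [6.5754, 0.3064]].
Δ = (0.0532, 5.4869), so (x₁, x₂)₂ = (-0.1000, 2.0460).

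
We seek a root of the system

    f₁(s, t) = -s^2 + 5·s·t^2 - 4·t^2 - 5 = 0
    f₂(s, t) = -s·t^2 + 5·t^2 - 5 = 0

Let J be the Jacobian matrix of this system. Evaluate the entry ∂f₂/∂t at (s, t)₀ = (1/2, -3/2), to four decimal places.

∂f₂/∂t = -2·s·t + 10·t.
At (1/2, -3/2) this is -13.5000.

-13.5000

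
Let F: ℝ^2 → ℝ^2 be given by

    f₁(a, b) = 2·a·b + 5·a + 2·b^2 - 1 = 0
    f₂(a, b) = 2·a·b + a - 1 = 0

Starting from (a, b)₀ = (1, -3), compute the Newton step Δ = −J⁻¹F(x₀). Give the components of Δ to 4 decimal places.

(-0.5385, 1.6538)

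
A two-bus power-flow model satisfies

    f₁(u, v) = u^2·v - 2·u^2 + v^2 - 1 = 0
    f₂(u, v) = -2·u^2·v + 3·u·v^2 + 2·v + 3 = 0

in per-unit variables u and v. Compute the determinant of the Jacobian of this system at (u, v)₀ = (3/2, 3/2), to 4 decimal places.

-4.6875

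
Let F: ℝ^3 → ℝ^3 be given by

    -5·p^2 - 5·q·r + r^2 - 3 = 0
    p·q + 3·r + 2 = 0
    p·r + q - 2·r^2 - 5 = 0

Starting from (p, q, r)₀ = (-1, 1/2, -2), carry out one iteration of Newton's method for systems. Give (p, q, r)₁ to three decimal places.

(-0.528, 0.949, -0.429)

At (-1, 1/2, -2): F = (1.000, -4.500, -10.500).
Jacobian J = [[-10·p, -5·r, -5·q + 2·r], [q, p, 3], [r, 1, p - 4·r]].
At the point, J = [[10.000, 10.000, -6.500], [0.500, -1.000, 3.000], [-2.000, 1.000, 7.000]] (det J = -185.250).
Solving J·Δ = −F gives Δ = (0.472, 0.449, 1.571).
Then the next iterate is (p, q, r)₁ = (-0.528, 0.949, -0.429).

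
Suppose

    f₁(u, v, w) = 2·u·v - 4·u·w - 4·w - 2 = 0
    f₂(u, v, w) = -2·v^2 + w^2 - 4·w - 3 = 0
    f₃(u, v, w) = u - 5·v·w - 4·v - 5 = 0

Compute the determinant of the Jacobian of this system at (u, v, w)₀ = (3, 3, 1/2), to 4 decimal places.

432.0000

J = [[2·v - 4·w, 2·u, -4·u - 4], [0, -4·v, 2·w - 4], [1, -5·w - 4, -5·v]].
At the point, J = [[4.0000, 6.0000, -16.0000], [0.0000, -12.0000, -3.0000], [1.0000, -6.5000, -15.0000]].
det J = 432.0000.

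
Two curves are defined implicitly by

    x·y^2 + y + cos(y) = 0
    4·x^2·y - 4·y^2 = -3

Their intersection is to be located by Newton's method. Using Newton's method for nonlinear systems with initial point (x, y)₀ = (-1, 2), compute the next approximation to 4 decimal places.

At (-1, 2): F = (-2.416147, -5.0000).
Jacobian J = [[y^2, 2·x·y - sin(y) + 1], [8·x·y, 4·x^2 - 8·y]].
At the point, J = [[4.0000, -3.909297], [-16.0000, -12.0000]] (det J = -110.548759).
Solving J·Δ = −F gives Δ = (0.0855, -0.5306).
Then the next iterate is (x, y)₁ = (-0.9145, 1.4694).

(-0.9145, 1.4694)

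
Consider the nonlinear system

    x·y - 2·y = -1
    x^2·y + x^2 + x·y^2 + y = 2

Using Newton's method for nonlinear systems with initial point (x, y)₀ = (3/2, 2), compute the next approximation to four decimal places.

At (3/2, 2): F = (0.0000, 12.7500).
Jacobian J = [[y, x - 2], [2·x·y + 2·x + y^2, x^2 + 2·x·y + 1]].
At the point, J = [[2.0000, -0.5000], [13.0000, 9.2500]] (det J = 25.0000).
Solving J·Δ = −F gives Δ = (-0.2550, -1.0200).
Then the next iterate is (x, y)₁ = (1.2450, 0.9800).

(1.2450, 0.9800)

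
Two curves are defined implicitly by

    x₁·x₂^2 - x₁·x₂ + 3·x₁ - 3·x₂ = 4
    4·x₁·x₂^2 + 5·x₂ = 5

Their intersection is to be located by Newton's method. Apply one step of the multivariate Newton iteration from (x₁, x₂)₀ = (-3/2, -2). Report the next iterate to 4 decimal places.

At (-3/2, -2): F = (-11.5000, -39.0000).
Jacobian J = [[x₂^2 - x₂ + 3, 2·x₁·x₂ - x₁ - 3], [4·x₂^2, 8·x₁·x₂ + 5]].
At the point, J = [[9.0000, 4.5000], [16.0000, 29.0000]] (det J = 189.0000).
Solving J·Δ = −F gives Δ = (0.8360, 0.8836).
Then the next iterate is (x₁, x₂)₁ = (-0.6640, -1.1164).

(-0.6640, -1.1164)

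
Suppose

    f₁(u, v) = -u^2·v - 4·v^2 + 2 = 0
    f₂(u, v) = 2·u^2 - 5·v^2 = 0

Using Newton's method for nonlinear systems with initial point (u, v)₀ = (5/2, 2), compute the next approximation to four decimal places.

At (5/2, 2): F = (-26.5000, -7.5000).
Jacobian J = [[-2·u·v, -u^2 - 8·v], [4·u, -10·v]].
At the point, J = [[-10.0000, -22.2500], [10.0000, -20.0000]] (det J = 422.5000).
Solving J·Δ = −F gives Δ = (-0.8595, -0.8047).
Then the next iterate is (u, v)₁ = (1.6405, 1.1953).

(1.6405, 1.1953)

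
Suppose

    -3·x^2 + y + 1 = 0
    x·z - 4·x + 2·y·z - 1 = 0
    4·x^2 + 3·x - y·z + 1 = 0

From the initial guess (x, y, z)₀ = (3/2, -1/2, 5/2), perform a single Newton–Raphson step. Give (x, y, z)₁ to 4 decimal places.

(1.0025, 1.2721, -5.2132)

At (3/2, -1/2, 5/2): F = (-6.2500, -5.7500, 15.7500).
Jacobian J = [[-6·x, 1, 0], [z - 4, 2·z, x + 2·y], [8·x + 3, -z, -y]].
At the point, J = [[-9.0000, 1.0000, 0.0000], [-1.5000, 5.0000, 0.5000], [15.0000, -2.5000, 0.5000]] (det J = -25.5000).
Solving J·Δ = −F gives Δ = (-0.4975, 1.7721, -7.7132).
Then the next iterate is (x, y, z)₁ = (1.0025, 1.2721, -5.2132).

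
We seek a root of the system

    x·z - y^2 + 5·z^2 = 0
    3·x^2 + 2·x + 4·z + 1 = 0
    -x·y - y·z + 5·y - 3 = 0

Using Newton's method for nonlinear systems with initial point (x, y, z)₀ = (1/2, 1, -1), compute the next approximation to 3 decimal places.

At (1/2, 1, -1): F = (3.500, -1.250, 2.500).
Jacobian J = [[z, -2·y, x + 10·z], [6·x + 2, 0, 4], [-y, -x - z + 5, -y]].
At the point, J = [[-1.000, -2.000, -9.500], [5.000, 0.000, 4.000], [-1.000, 5.500, -1.000]] (det J = -241.250).
Solving J·Δ = −F gives Δ = (-0.121, -0.392, 0.464).
Then the next iterate is (x, y, z)₁ = (0.379, 0.608, -0.536).

(0.379, 0.608, -0.536)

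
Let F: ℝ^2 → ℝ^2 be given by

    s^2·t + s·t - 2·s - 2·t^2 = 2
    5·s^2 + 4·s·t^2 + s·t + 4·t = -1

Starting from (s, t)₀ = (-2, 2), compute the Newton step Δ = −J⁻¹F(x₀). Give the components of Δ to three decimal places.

(-0.079, -0.228)

At (-2, 2): F = (-2.000, -7.000).
Jacobian J = [[2·s·t + t - 2, s^2 + s - 4·t], [10·s + 4·t^2 + t, 8·s·t + s + 4]].
At the point, J = [[-8.000, -6.000], [-2.000, -30.000]] (det J = 228.000).
Solving J·Δ = −F gives Δ = (-0.079, -0.228).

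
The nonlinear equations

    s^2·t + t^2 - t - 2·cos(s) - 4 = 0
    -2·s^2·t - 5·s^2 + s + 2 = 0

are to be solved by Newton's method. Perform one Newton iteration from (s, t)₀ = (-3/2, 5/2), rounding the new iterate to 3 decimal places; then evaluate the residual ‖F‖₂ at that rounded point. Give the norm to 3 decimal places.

At (-3/2, 5/2): F = (5.23353, -22.000).
Jacobian J = [[2·s·t + 2·sin(s), s^2 + 2·t - 1], [-4·s·t - 10·s + 1, -2·s^2]].
At the point, J = [[-9.49499, 6.250], [31.000, -4.500]] (det J = -151.02255).
Solving J·Δ = −F gives Δ = (0.755, 0.309).
Then the next iterate is (s, t)₁ = (-0.745, 2.809).
Re-evaluating at (-0.745, 2.809): F = (1.17037, -4.63826), so ‖F‖₂ = 4.784.

4.784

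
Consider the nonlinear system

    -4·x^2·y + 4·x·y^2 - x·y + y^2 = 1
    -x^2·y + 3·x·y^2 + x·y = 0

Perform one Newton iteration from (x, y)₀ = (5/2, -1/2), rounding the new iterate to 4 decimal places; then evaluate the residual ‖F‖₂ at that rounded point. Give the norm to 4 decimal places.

3.9243

At (5/2, -1/2): F = (15.5000, 3.7500).
Jacobian J = [[-8·x·y + 4·y^2 - y, -4·x^2 + 8·x·y - x + 2·y], [-2·x·y + 3·y^2 + y, -x^2 + 6·x·y + x]].
At the point, J = [[11.5000, -38.5000], [2.7500, -11.2500]] (det J = -23.5000).
Solving J·Δ = −F gives Δ = (-1.2766, 0.0213).
Then the next iterate is (x, y)₁ = (1.2234, -0.4787).
Re-evaluating at (1.2234, -0.4787): F = (3.802077, 0.971872), so ‖F‖₂ = 3.9243.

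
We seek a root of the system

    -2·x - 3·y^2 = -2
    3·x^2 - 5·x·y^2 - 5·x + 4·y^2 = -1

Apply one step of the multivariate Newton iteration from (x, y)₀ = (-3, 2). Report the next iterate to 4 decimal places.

(-1.3174, 1.3862)

At (-3, 2): F = (-4.0000, 119.0000).
Jacobian J = [[-2, -6·y], [6·x - 5·y^2 - 5, -10·x·y + 8·y]].
At the point, J = [[-2.0000, -12.0000], [-43.0000, 76.0000]] (det J = -668.0000).
Solving J·Δ = −F gives Δ = (1.6826, -0.6138).
Then the next iterate is (x, y)₁ = (-1.3174, 1.3862).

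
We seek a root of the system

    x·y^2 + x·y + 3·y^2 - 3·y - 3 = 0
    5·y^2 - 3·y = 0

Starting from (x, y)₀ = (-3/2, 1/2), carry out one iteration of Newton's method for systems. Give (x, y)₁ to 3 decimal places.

At (-3/2, 1/2): F = (-4.875, -0.250).
Jacobian J = [[y^2 + y, 2·x·y + x + 6·y - 3], [0, 10·y - 3]].
At the point, J = [[0.750, -3.000], [0.000, 2.000]] (det J = 1.500).
Solving J·Δ = −F gives Δ = (7.000, 0.125).
Then the next iterate is (x, y)₁ = (5.500, 0.625).

(5.500, 0.625)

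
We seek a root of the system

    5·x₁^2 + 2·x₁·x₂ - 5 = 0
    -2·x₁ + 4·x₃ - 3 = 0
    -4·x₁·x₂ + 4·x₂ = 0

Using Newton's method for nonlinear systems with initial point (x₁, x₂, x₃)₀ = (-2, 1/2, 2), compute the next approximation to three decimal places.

(-1.237, 0.127, 0.131)

At (-2, 1/2, 2): F = (13.000, 9.000, 6.000).
Jacobian J = [[10·x₁ + 2·x₂, 2·x₁, 0], [-2, 0, 4], [-4·x₂, -4·x₁ + 4, 0]].
At the point, J = [[-19.000, -4.000, 0.000], [-2.000, 0.000, 4.000], [-2.000, 12.000, 0.000]] (det J = 944.000).
Solving J·Δ = −F gives Δ = (0.763, -0.373, -1.869).
Then the next iterate is (x₁, x₂, x₃)₁ = (-1.237, 0.127, 0.131).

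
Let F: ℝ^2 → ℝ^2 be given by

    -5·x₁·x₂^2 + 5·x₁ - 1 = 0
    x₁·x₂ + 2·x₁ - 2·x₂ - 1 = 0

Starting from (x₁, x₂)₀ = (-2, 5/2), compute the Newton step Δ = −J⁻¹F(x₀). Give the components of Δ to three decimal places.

(4.533, 1.350)

At (-2, 5/2): F = (51.500, -15.000).
Jacobian J = [[-5·x₂^2 + 5, -10·x₁·x₂], [x₂ + 2, x₁ - 2]].
At the point, J = [[-26.250, 50.000], [4.500, -4.000]] (det J = -120.000).
Solving J·Δ = −F gives Δ = (4.533, 1.350).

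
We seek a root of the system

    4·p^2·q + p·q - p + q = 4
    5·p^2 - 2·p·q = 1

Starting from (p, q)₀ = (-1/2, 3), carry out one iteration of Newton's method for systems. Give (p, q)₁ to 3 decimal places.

At (-1/2, 3): F = (1.000, 3.250).
Jacobian J = [[8·p·q + q - 1, 4·p^2 + p + 1], [10·p - 2·q, -2·p]].
At the point, J = [[-10.000, 1.500], [-11.000, 1.000]] (det J = 6.500).
Solving J·Δ = −F gives Δ = (0.596, 3.308).
Then the next iterate is (p, q)₁ = (0.096, 6.308).

(0.096, 6.308)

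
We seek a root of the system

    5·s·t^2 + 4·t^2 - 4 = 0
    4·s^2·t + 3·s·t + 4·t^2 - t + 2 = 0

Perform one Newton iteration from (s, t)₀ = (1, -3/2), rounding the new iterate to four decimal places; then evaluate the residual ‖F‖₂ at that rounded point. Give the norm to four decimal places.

At (1, -3/2): F = (16.2500, 2.0000).
Jacobian J = [[5·t^2, 10·s·t + 8·t], [8·s·t + 3·t, 4·s^2 + 3·s + 8·t - 1]].
At the point, J = [[11.2500, -27.0000], [-16.5000, -6.0000]] (det J = -513.0000).
Solving J·Δ = −F gives Δ = (-0.0848, 0.5665).
Then the next iterate is (s, t)₁ = (0.9152, -0.9335).
Re-evaluating at (0.9152, -0.9335): F = (3.473317, 0.728606), so ‖F‖₂ = 3.5489.

3.5489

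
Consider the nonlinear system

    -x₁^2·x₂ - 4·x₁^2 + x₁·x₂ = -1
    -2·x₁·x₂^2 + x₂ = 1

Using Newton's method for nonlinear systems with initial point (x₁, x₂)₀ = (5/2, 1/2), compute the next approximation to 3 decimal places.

(1.374, 0.203)

At (5/2, 1/2): F = (-25.875, -1.750).
Jacobian J = [[-2·x₁·x₂ - 8·x₁ + x₂, -x₁^2 + x₁], [-2·x₂^2, -4·x₁·x₂ + 1]].
At the point, J = [[-22.000, -3.750], [-0.500, -4.000]] (det J = 86.125).
Solving J·Δ = −F gives Δ = (-1.126, -0.297).
Then the next iterate is (x₁, x₂)₁ = (1.374, 0.203).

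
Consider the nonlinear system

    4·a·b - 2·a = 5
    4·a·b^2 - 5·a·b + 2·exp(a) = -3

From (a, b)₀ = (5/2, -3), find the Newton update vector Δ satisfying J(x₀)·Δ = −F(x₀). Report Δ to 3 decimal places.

(-5.171, -3.239)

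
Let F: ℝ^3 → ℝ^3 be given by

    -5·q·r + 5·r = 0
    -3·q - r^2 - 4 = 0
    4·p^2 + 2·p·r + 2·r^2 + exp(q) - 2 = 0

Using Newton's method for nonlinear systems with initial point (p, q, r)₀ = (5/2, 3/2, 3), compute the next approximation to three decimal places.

At (5/2, 3/2, 3): F = (-7.500, -17.500, 60.48169).
Jacobian J = [[0, -5·r, -5·q + 5], [0, -3, -2·r], [8·p + 2·r, exp(q), 2·p + 4·r]].
At the point, J = [[0.000, -15.000, -2.500], [0.000, -3.000, -6.000], [26.000, 4.48169, 17.000]] (det J = 2145.000).
Solving J·Δ = −F gives Δ = (-0.422, -0.015, -2.909).
Then the next iterate is (p, q, r)₁ = (2.078, 1.485, 0.091).

(2.078, 1.485, 0.091)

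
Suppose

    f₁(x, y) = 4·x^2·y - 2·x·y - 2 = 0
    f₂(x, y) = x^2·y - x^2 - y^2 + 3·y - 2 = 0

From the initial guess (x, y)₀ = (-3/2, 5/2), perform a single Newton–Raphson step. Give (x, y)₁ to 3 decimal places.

(-0.959, 1.746)

At (-3/2, 5/2): F = (28.000, 2.625).
Jacobian J = [[8·x·y - 2·y, 4·x^2 - 2·x], [2·x·y - 2·x, x^2 - 2·y + 3]].
At the point, J = [[-35.000, 12.000], [-4.500, 0.250]] (det J = 45.250).
Solving J·Δ = −F gives Δ = (0.541, -0.754).
Then the next iterate is (x, y)₁ = (-0.959, 1.746).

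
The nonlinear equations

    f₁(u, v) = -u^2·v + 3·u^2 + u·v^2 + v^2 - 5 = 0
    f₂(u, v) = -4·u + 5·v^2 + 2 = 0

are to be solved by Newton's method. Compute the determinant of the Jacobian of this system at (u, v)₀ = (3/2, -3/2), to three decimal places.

-275.250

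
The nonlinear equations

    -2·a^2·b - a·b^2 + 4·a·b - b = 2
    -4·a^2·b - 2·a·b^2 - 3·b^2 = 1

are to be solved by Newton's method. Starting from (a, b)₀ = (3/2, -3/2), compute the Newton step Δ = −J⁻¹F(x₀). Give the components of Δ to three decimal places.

(-0.825, 1.349)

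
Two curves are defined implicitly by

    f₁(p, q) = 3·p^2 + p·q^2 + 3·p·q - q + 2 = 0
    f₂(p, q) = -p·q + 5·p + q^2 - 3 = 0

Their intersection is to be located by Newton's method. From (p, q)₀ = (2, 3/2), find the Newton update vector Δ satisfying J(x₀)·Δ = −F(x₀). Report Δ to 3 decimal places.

(-2.165, 1.326)

At (2, 3/2): F = (26.000, 6.250).
Jacobian J = [[6·p + q^2 + 3·q, 2·p·q + 3·p - 1], [-q + 5, -p + 2·q]].
At the point, J = [[18.750, 11.000], [3.500, 1.000]] (det J = -19.750).
Solving J·Δ = −F gives Δ = (-2.165, 1.326).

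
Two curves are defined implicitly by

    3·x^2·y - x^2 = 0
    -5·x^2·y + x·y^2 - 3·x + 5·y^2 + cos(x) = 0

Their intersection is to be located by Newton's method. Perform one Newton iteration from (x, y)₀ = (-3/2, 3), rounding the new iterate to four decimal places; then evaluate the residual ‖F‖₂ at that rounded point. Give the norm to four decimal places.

At (-3/2, 3): F = (18.0000, 2.320737).
Jacobian J = [[6·x·y - 2·x, 3·x^2], [-10·x·y + y^2 - sin(x) - 3, -5·x^2 + 2·x·y + 10·y]].
At the point, J = [[-24.0000, 6.7500], [51.997495, 9.7500]] (det J = -584.983091).
Solving J·Δ = −F gives Δ = (0.2732, -1.6952).
Then the next iterate is (x, y)₁ = (-1.2268, 1.3048).
Re-evaluating at (-1.2268, 1.3048): F = (4.386283, 0.622667), so ‖F‖₂ = 4.4303.

4.4303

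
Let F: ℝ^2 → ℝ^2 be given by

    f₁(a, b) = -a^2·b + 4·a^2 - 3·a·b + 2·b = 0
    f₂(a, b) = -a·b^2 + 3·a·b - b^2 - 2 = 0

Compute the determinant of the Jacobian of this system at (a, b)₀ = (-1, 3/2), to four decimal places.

19.5000

J = [[-2·a·b + 8·a - 3·b, -a^2 - 3·a + 2], [-b^2 + 3·b, -2·a·b + 3·a - 2·b]].
At the point, J = [[-9.5000, 4.0000], [2.2500, -3.0000]].
det J = 19.5000.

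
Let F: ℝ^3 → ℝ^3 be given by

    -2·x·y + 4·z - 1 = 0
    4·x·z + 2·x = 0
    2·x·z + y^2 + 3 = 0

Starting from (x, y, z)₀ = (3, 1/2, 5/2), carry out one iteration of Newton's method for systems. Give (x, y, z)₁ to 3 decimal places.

(2.591, -0.159, -0.091)

At (3, 1/2, 5/2): F = (6.000, 36.000, 18.250).
Jacobian J = [[-2·y, -2·x, 4], [4·z + 2, 0, 4·x], [2·z, 2·y, 2·x]].
At the point, J = [[-1.000, -6.000, 4.000], [12.000, 0.000, 12.000], [5.000, 1.000, 6.000]] (det J = 132.000).
Solving J·Δ = −F gives Δ = (-0.409, -0.659, -2.591).
Then the next iterate is (x, y, z)₁ = (2.591, -0.159, -0.091).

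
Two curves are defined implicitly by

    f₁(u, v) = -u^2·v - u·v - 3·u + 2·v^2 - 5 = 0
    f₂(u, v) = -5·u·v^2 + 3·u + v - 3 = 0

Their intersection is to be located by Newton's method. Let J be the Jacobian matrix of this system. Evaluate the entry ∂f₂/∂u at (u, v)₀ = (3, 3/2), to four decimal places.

∂f₂/∂u = -5·v^2 + 3.
At (3, 3/2) this is -8.2500.

-8.2500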